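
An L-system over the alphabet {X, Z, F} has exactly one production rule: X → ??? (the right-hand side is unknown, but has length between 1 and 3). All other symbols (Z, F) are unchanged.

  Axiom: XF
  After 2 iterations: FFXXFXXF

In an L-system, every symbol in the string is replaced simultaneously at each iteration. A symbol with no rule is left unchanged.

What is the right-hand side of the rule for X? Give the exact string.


Trying X → FXX:
  Step 0: XF
  Step 1: FXXF
  Step 2: FFXXFXXF
Matches the given result.

Answer: FXX


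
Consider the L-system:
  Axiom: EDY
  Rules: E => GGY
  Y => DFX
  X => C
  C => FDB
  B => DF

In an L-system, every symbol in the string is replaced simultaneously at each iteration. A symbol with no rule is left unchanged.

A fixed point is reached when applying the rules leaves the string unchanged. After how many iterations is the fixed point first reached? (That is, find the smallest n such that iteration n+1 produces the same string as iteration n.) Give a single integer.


Answer: 5

Derivation:
Step 0: EDY
Step 1: GGYDDFX
Step 2: GGDFXDDFC
Step 3: GGDFCDDFFDB
Step 4: GGDFFDBDDFFDDF
Step 5: GGDFFDDFDDFFDDF
Step 6: GGDFFDDFDDFFDDF  (unchanged — fixed point at step 5)


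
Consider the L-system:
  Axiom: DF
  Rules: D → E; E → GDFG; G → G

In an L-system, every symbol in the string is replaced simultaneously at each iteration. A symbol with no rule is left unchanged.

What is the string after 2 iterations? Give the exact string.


Answer: GDFGF

Derivation:
Step 0: DF
Step 1: EF
Step 2: GDFGF


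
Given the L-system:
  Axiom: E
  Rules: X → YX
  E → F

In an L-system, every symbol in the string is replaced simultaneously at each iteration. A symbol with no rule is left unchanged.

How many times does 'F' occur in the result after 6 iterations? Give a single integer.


Answer: 1

Derivation:
Step 0: E  (0 'F')
Step 1: F  (1 'F')
Step 2: F  (1 'F')
Step 3: F  (1 'F')
Step 4: F  (1 'F')
Step 5: F  (1 'F')
Step 6: F  (1 'F')


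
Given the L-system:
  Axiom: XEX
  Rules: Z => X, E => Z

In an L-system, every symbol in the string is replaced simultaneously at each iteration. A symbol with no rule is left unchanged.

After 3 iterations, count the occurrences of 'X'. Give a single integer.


Step 0: XEX  (2 'X')
Step 1: XZX  (2 'X')
Step 2: XXX  (3 'X')
Step 3: XXX  (3 'X')

Answer: 3


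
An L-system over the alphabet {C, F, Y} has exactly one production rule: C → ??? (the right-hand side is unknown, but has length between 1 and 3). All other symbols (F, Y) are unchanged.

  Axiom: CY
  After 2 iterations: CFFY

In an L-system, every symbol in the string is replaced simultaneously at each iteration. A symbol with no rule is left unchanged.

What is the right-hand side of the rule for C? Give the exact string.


Trying C → CF:
  Step 0: CY
  Step 1: CFY
  Step 2: CFFY
Matches the given result.

Answer: CF


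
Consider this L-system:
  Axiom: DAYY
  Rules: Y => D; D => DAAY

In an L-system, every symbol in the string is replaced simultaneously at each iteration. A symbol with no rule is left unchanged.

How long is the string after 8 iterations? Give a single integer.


Answer: 364

Derivation:
Step 0: length = 4
Step 1: length = 7
Step 2: length = 16
Step 3: length = 28
Step 4: length = 49
Step 5: length = 82
Step 6: length = 136
Step 7: length = 223
Step 8: length = 364


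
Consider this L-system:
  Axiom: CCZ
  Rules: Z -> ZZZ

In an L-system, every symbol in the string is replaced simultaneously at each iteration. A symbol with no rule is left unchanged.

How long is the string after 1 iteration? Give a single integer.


Step 0: length = 3
Step 1: length = 5

Answer: 5


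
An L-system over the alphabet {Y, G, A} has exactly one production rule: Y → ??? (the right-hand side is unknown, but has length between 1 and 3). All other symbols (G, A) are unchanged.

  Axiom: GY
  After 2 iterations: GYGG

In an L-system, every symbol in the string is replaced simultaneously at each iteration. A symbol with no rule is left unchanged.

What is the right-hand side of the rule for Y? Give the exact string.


Answer: YG

Derivation:
Trying Y → YG:
  Step 0: GY
  Step 1: GYG
  Step 2: GYGG
Matches the given result.


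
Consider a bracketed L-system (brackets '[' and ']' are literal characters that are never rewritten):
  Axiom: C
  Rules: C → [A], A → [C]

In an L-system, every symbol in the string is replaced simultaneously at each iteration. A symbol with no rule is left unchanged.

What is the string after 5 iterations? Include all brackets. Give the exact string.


Answer: [[[[[A]]]]]

Derivation:
Step 0: C
Step 1: [A]
Step 2: [[C]]
Step 3: [[[A]]]
Step 4: [[[[C]]]]
Step 5: [[[[[A]]]]]


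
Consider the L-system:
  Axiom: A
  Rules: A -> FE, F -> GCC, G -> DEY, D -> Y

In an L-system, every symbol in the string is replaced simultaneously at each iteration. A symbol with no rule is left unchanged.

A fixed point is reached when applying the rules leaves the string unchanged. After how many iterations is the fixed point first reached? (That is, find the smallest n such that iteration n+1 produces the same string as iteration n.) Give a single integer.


Answer: 4

Derivation:
Step 0: A
Step 1: FE
Step 2: GCCE
Step 3: DEYCCE
Step 4: YEYCCE
Step 5: YEYCCE  (unchanged — fixed point at step 4)


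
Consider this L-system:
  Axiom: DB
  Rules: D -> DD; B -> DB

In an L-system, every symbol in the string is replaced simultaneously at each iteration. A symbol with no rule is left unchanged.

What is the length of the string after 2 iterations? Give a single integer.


Step 0: length = 2
Step 1: length = 4
Step 2: length = 8

Answer: 8


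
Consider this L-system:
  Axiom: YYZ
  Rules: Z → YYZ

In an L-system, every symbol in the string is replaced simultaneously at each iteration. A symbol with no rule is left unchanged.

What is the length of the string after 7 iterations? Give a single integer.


Answer: 17

Derivation:
Step 0: length = 3
Step 1: length = 5
Step 2: length = 7
Step 3: length = 9
Step 4: length = 11
Step 5: length = 13
Step 6: length = 15
Step 7: length = 17


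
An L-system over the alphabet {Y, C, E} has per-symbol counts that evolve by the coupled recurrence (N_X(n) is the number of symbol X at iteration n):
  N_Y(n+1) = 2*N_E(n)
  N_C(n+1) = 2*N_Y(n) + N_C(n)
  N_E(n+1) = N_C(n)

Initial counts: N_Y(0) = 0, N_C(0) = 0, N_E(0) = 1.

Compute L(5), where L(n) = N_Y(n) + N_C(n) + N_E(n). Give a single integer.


Answer: 32

Derivation:
Step 0: N_Y=0, N_C=0, N_E=1, L=1
Step 1: N_Y=2, N_C=0, N_E=0, L=2
Step 2: N_Y=0, N_C=4, N_E=0, L=4
Step 3: N_Y=0, N_C=4, N_E=4, L=8
Step 4: N_Y=8, N_C=4, N_E=4, L=16
Step 5: N_Y=8, N_C=20, N_E=4, L=32


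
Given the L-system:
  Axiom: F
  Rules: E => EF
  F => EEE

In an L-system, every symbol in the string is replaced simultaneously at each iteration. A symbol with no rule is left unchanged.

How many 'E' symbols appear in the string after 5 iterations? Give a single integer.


Step 0: F  (0 'E')
Step 1: EEE  (3 'E')
Step 2: EFEFEF  (3 'E')
Step 3: EFEEEEFEEEEFEEE  (12 'E')
Step 4: EFEEEEFEFEFEFEEEEFEFEFEFEEEEFEFEF  (21 'E')
Step 5: EFEEEEFEFEFEFEEEEFEEEEFEEEEFEEEEFEFEFEFEEEEFEEEEFEEEEFEEEEFEFEFEFEEEEFEEEEFEEE  (57 'E')

Answer: 57


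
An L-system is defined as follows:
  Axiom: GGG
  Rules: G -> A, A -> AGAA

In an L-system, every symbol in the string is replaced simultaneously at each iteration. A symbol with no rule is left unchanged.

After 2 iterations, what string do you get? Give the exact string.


Step 0: GGG
Step 1: AAA
Step 2: AGAAAGAAAGAA

Answer: AGAAAGAAAGAA


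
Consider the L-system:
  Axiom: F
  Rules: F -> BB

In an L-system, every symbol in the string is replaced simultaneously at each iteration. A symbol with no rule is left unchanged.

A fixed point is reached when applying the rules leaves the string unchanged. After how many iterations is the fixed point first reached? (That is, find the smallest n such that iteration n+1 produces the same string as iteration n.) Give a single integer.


Step 0: F
Step 1: BB
Step 2: BB  (unchanged — fixed point at step 1)

Answer: 1


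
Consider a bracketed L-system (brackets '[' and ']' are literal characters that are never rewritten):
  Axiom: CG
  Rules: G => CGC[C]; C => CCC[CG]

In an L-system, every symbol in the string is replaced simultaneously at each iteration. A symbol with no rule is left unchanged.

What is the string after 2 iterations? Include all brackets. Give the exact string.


Answer: CCC[CG]CCC[CG]CCC[CG][CCC[CG]CGC[C]]CCC[CG]CGC[C]CCC[CG][CCC[CG]]

Derivation:
Step 0: CG
Step 1: CCC[CG]CGC[C]
Step 2: CCC[CG]CCC[CG]CCC[CG][CCC[CG]CGC[C]]CCC[CG]CGC[C]CCC[CG][CCC[CG]]


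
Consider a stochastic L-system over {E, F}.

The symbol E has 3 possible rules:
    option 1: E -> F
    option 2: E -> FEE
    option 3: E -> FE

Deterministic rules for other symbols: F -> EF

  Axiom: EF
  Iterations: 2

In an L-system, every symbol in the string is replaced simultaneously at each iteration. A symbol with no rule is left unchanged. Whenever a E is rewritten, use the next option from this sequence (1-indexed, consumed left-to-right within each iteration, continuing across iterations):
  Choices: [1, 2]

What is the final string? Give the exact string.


Answer: EFFEEEF

Derivation:
Step 0: EF
Step 1: FEF  (used choices [1])
Step 2: EFFEEEF  (used choices [2])


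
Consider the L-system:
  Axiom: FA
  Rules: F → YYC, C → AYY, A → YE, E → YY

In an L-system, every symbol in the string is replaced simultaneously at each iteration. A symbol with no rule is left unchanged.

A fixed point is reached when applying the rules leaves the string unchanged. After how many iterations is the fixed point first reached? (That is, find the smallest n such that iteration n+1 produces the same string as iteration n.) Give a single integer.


Answer: 4

Derivation:
Step 0: FA
Step 1: YYCYE
Step 2: YYAYYYYY
Step 3: YYYEYYYYY
Step 4: YYYYYYYYYY
Step 5: YYYYYYYYYY  (unchanged — fixed point at step 4)


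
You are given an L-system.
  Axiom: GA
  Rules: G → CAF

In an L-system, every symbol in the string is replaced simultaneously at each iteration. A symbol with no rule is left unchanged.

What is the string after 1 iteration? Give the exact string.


Answer: CAFA

Derivation:
Step 0: GA
Step 1: CAFA


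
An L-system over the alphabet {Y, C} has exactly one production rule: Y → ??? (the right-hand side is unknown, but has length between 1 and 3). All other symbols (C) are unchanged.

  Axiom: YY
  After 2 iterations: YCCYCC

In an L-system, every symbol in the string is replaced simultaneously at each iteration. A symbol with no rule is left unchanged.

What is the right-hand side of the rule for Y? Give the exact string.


Answer: YC

Derivation:
Trying Y → YC:
  Step 0: YY
  Step 1: YCYC
  Step 2: YCCYCC
Matches the given result.


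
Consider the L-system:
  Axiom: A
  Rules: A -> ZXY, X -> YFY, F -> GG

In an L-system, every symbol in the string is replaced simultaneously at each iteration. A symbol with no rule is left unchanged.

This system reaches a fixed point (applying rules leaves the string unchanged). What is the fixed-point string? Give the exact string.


Answer: ZYGGYY

Derivation:
Step 0: A
Step 1: ZXY
Step 2: ZYFYY
Step 3: ZYGGYY
Step 4: ZYGGYY  (unchanged — fixed point at step 3)


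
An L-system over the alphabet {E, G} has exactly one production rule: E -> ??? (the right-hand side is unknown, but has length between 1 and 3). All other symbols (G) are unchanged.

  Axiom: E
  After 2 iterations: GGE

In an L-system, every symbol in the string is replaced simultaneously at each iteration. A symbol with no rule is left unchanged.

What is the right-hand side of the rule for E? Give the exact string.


Answer: GE

Derivation:
Trying E -> GE:
  Step 0: E
  Step 1: GE
  Step 2: GGE
Matches the given result.


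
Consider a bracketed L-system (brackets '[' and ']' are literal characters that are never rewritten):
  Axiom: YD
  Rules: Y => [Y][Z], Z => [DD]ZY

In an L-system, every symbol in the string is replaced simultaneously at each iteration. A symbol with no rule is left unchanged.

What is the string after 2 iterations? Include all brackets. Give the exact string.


Step 0: YD
Step 1: [Y][Z]D
Step 2: [[Y][Z]][[DD]ZY]D

Answer: [[Y][Z]][[DD]ZY]D


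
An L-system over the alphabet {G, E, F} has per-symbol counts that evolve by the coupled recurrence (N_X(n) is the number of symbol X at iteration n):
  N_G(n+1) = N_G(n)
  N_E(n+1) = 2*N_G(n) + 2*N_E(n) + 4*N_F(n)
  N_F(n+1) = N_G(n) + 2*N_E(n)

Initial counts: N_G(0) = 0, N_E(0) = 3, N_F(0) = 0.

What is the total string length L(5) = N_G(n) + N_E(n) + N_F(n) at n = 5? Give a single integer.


Answer: 3072

Derivation:
Step 0: N_G=0, N_E=3, N_F=0, L=3
Step 1: N_G=0, N_E=6, N_F=6, L=12
Step 2: N_G=0, N_E=36, N_F=12, L=48
Step 3: N_G=0, N_E=120, N_F=72, L=192
Step 4: N_G=0, N_E=528, N_F=240, L=768
Step 5: N_G=0, N_E=2016, N_F=1056, L=3072


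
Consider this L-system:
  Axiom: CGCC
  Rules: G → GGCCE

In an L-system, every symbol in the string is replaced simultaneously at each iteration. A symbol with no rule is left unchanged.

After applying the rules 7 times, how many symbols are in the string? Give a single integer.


Answer: 512

Derivation:
Step 0: length = 4
Step 1: length = 8
Step 2: length = 16
Step 3: length = 32
Step 4: length = 64
Step 5: length = 128
Step 6: length = 256
Step 7: length = 512


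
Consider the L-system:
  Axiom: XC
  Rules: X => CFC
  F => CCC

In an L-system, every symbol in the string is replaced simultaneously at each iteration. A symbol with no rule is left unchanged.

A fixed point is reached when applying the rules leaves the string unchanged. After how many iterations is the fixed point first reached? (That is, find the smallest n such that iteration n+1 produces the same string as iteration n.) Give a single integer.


Answer: 2

Derivation:
Step 0: XC
Step 1: CFCC
Step 2: CCCCCC
Step 3: CCCCCC  (unchanged — fixed point at step 2)


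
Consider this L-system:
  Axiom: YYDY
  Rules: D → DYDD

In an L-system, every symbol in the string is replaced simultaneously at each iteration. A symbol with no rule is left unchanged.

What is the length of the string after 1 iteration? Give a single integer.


Step 0: length = 4
Step 1: length = 7

Answer: 7


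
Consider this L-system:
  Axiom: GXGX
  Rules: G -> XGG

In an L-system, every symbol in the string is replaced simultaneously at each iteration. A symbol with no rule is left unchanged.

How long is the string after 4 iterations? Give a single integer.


Step 0: length = 4
Step 1: length = 8
Step 2: length = 16
Step 3: length = 32
Step 4: length = 64

Answer: 64


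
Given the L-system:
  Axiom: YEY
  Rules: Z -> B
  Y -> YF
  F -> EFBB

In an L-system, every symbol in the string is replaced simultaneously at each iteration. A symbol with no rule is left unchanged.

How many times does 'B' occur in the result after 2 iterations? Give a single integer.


Answer: 4

Derivation:
Step 0: YEY  (0 'B')
Step 1: YFEYF  (0 'B')
Step 2: YFEFBBEYFEFBB  (4 'B')


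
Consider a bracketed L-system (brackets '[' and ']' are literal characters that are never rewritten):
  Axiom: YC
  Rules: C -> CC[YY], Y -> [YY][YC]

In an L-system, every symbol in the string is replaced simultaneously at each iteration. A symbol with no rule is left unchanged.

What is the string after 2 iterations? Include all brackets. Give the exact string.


Step 0: YC
Step 1: [YY][YC]CC[YY]
Step 2: [[YY][YC][YY][YC]][[YY][YC]CC[YY]]CC[YY]CC[YY][[YY][YC][YY][YC]]

Answer: [[YY][YC][YY][YC]][[YY][YC]CC[YY]]CC[YY]CC[YY][[YY][YC][YY][YC]]


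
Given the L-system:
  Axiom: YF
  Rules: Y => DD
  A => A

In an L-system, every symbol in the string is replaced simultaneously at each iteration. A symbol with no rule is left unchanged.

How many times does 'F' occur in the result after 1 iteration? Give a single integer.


Step 0: YF  (1 'F')
Step 1: DDF  (1 'F')

Answer: 1


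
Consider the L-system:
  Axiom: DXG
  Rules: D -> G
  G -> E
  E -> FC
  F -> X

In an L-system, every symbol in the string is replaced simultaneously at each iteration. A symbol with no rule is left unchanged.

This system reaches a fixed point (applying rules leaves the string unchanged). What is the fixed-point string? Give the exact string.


Step 0: DXG
Step 1: GXE
Step 2: EXFC
Step 3: FCXXC
Step 4: XCXXC
Step 5: XCXXC  (unchanged — fixed point at step 4)

Answer: XCXXC


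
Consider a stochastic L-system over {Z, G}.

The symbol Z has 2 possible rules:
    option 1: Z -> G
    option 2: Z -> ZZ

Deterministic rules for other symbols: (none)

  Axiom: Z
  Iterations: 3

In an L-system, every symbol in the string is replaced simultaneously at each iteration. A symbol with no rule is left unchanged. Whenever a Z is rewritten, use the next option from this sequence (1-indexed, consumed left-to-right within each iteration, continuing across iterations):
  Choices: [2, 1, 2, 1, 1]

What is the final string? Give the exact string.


Step 0: Z
Step 1: ZZ  (used choices [2])
Step 2: GZZ  (used choices [1, 2])
Step 3: GGG  (used choices [1, 1])

Answer: GGG


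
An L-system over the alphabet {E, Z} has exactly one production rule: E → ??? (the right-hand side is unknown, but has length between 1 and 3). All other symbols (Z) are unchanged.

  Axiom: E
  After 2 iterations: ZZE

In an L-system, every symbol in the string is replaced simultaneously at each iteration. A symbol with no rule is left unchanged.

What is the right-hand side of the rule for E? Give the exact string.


Answer: ZE

Derivation:
Trying E → ZE:
  Step 0: E
  Step 1: ZE
  Step 2: ZZE
Matches the given result.


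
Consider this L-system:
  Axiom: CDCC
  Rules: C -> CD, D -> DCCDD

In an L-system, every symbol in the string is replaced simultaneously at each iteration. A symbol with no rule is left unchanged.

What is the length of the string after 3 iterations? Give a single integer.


Answer: 149

Derivation:
Step 0: length = 4
Step 1: length = 11
Step 2: length = 40
Step 3: length = 149


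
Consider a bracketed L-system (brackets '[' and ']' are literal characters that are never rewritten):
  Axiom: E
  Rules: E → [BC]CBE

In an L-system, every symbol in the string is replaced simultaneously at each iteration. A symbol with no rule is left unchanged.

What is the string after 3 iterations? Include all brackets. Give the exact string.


Answer: [BC]CB[BC]CB[BC]CBE

Derivation:
Step 0: E
Step 1: [BC]CBE
Step 2: [BC]CB[BC]CBE
Step 3: [BC]CB[BC]CB[BC]CBE


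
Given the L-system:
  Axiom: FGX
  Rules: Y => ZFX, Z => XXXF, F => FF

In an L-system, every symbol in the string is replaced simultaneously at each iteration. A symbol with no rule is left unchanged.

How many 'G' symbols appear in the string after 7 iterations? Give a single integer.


Step 0: FGX  (1 'G')
Step 1: FFGX  (1 'G')
Step 2: FFFFGX  (1 'G')
Step 3: FFFFFFFFGX  (1 'G')
Step 4: FFFFFFFFFFFFFFFFGX  (1 'G')
Step 5: FFFFFFFFFFFFFFFFFFFFFFFFFFFFFFFFGX  (1 'G')
Step 6: FFFFFFFFFFFFFFFFFFFFFFFFFFFFFFFFFFFFFFFFFFFFFFFFFFFFFFFFFFFFFFFFGX  (1 'G')
Step 7: FFFFFFFFFFFFFFFFFFFFFFFFFFFFFFFFFFFFFFFFFFFFFFFFFFFFFFFFFFFFFFFFFFFFFFFFFFFFFFFFFFFFFFFFFFFFFFFFFFFFFFFFFFFFFFFFFFFFFFFFFFFFFFFFGX  (1 'G')

Answer: 1


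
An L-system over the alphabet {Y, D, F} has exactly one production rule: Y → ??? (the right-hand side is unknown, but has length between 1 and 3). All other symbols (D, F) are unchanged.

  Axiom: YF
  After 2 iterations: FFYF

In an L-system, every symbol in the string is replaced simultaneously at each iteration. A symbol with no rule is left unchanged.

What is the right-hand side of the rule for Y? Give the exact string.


Trying Y → FY:
  Step 0: YF
  Step 1: FYF
  Step 2: FFYF
Matches the given result.

Answer: FY


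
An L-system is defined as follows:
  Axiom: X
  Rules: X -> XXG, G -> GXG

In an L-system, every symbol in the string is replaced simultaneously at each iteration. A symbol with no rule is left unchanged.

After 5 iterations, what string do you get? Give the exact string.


Step 0: X
Step 1: XXG
Step 2: XXGXXGGXG
Step 3: XXGXXGGXGXXGXXGGXGGXGXXGGXG
Step 4: XXGXXGGXGXXGXXGGXGGXGXXGGXGXXGXXGGXGXXGXXGGXGGXGXXGGXGGXGXXGGXGXXGXXGGXGGXGXXGGXG
Step 5: XXGXXGGXGXXGXXGGXGGXGXXGGXGXXGXXGGXGXXGXXGGXGGXGXXGGXGGXGXXGGXGXXGXXGGXGGXGXXGGXGXXGXXGGXGXXGXXGGXGGXGXXGGXGXXGXXGGXGXXGXXGGXGGXGXXGGXGGXGXXGGXGXXGXXGGXGGXGXXGGXGGXGXXGGXGXXGXXGGXGGXGXXGGXGXXGXXGGXGXXGXXGGXGGXGXXGGXGGXGXXGGXGXXGXXGGXGGXGXXGGXG

Answer: XXGXXGGXGXXGXXGGXGGXGXXGGXGXXGXXGGXGXXGXXGGXGGXGXXGGXGGXGXXGGXGXXGXXGGXGGXGXXGGXGXXGXXGGXGXXGXXGGXGGXGXXGGXGXXGXXGGXGXXGXXGGXGGXGXXGGXGGXGXXGGXGXXGXXGGXGGXGXXGGXGGXGXXGGXGXXGXXGGXGGXGXXGGXGXXGXXGGXGXXGXXGGXGGXGXXGGXGGXGXXGGXGXXGXXGGXGGXGXXGGXG


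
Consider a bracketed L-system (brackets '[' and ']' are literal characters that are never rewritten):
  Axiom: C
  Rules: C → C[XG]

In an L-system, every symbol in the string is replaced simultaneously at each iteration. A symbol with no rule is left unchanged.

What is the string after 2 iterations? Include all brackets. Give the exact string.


Answer: C[XG][XG]

Derivation:
Step 0: C
Step 1: C[XG]
Step 2: C[XG][XG]


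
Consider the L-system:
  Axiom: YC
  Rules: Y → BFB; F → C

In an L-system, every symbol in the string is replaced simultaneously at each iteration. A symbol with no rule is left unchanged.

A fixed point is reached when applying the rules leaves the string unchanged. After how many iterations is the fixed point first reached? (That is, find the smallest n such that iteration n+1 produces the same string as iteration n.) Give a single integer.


Answer: 2

Derivation:
Step 0: YC
Step 1: BFBC
Step 2: BCBC
Step 3: BCBC  (unchanged — fixed point at step 2)


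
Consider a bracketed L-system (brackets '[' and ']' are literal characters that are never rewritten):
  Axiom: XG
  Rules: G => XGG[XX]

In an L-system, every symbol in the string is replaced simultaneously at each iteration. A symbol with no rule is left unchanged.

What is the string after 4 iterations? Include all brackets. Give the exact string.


Answer: XXXXXGG[XX]XGG[XX][XX]XXGG[XX]XGG[XX][XX][XX]XXXGG[XX]XGG[XX][XX]XXGG[XX]XGG[XX][XX][XX][XX]

Derivation:
Step 0: XG
Step 1: XXGG[XX]
Step 2: XXXGG[XX]XGG[XX][XX]
Step 3: XXXXGG[XX]XGG[XX][XX]XXGG[XX]XGG[XX][XX][XX]
Step 4: XXXXXGG[XX]XGG[XX][XX]XXGG[XX]XGG[XX][XX][XX]XXXGG[XX]XGG[XX][XX]XXGG[XX]XGG[XX][XX][XX][XX]


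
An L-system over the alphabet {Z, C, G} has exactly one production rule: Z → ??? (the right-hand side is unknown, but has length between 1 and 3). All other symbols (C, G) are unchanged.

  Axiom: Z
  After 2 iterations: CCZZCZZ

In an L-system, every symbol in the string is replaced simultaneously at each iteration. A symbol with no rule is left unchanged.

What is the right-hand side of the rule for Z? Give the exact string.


Answer: CZZ

Derivation:
Trying Z → CZZ:
  Step 0: Z
  Step 1: CZZ
  Step 2: CCZZCZZ
Matches the given result.


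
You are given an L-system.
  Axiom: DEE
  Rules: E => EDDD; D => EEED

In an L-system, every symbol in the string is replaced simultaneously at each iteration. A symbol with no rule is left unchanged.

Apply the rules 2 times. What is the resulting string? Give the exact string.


Answer: EDDDEDDDEDDDEEEDEDDDEEEDEEEDEEEDEDDDEEEDEEEDEEED

Derivation:
Step 0: DEE
Step 1: EEEDEDDDEDDD
Step 2: EDDDEDDDEDDDEEEDEDDDEEEDEEEDEEEDEDDDEEEDEEEDEEED


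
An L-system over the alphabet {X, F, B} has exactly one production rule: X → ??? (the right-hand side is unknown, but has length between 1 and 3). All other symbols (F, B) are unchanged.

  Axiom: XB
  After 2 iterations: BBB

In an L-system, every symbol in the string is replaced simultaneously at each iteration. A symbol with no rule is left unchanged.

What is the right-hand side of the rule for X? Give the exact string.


Answer: BB

Derivation:
Trying X → BB:
  Step 0: XB
  Step 1: BBB
  Step 2: BBB
Matches the given result.


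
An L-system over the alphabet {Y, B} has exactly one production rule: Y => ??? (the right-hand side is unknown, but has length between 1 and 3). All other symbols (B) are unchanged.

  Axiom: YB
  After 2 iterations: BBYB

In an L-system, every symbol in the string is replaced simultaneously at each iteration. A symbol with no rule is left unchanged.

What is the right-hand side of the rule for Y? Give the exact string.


Trying Y => BY:
  Step 0: YB
  Step 1: BYB
  Step 2: BBYB
Matches the given result.

Answer: BY


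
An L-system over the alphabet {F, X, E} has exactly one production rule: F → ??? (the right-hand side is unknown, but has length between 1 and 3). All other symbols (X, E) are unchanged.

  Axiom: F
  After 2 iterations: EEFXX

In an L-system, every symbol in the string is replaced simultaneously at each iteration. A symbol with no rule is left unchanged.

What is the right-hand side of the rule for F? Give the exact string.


Answer: EFX

Derivation:
Trying F → EFX:
  Step 0: F
  Step 1: EFX
  Step 2: EEFXX
Matches the given result.


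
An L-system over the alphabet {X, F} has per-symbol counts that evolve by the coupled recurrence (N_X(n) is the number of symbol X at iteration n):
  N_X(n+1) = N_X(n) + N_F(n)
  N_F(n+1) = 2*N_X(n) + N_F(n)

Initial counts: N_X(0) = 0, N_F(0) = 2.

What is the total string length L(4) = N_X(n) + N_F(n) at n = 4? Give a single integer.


Step 0: N_X=0, N_F=2, L=2
Step 1: N_X=2, N_F=2, L=4
Step 2: N_X=4, N_F=6, L=10
Step 3: N_X=10, N_F=14, L=24
Step 4: N_X=24, N_F=34, L=58

Answer: 58


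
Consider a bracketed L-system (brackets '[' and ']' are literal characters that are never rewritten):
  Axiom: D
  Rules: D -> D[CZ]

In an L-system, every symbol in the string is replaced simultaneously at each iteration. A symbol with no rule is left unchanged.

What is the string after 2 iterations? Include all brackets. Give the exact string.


Answer: D[CZ][CZ]

Derivation:
Step 0: D
Step 1: D[CZ]
Step 2: D[CZ][CZ]


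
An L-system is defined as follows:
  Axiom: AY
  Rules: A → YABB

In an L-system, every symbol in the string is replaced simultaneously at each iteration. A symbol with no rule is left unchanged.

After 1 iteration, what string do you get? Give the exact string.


Step 0: AY
Step 1: YABBY

Answer: YABBY


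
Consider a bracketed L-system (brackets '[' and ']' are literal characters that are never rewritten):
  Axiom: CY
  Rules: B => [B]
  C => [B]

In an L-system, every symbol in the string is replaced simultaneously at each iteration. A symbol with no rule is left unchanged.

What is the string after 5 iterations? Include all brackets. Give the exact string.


Step 0: CY
Step 1: [B]Y
Step 2: [[B]]Y
Step 3: [[[B]]]Y
Step 4: [[[[B]]]]Y
Step 5: [[[[[B]]]]]Y

Answer: [[[[[B]]]]]Y


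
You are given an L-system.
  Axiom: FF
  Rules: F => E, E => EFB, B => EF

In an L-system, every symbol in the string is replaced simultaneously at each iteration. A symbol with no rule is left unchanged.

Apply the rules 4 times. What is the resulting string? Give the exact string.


Answer: EFBEEFEFBEFBEEFBEEFEFBEFBE

Derivation:
Step 0: FF
Step 1: EE
Step 2: EFBEFB
Step 3: EFBEEFEFBEEF
Step 4: EFBEEFEFBEFBEEFBEEFEFBEFBE


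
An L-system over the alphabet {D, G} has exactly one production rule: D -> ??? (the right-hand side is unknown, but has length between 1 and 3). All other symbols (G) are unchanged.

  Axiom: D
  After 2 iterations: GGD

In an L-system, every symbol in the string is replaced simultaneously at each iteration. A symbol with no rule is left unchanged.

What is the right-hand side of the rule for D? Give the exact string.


Trying D -> GD:
  Step 0: D
  Step 1: GD
  Step 2: GGD
Matches the given result.

Answer: GD


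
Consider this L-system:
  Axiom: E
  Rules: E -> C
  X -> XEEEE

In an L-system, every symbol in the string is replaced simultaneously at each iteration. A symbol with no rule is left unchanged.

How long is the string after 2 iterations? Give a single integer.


Answer: 1

Derivation:
Step 0: length = 1
Step 1: length = 1
Step 2: length = 1


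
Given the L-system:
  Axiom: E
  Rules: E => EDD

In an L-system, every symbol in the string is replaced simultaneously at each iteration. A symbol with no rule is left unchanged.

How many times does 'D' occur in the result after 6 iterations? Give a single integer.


Step 0: E  (0 'D')
Step 1: EDD  (2 'D')
Step 2: EDDDD  (4 'D')
Step 3: EDDDDDD  (6 'D')
Step 4: EDDDDDDDD  (8 'D')
Step 5: EDDDDDDDDDD  (10 'D')
Step 6: EDDDDDDDDDDDD  (12 'D')

Answer: 12


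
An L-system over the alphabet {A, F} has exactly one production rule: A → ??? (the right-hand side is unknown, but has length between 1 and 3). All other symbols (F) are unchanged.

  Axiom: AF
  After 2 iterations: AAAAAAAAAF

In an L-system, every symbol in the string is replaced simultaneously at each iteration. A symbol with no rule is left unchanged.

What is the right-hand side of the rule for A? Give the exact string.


Answer: AAA

Derivation:
Trying A → AAA:
  Step 0: AF
  Step 1: AAAF
  Step 2: AAAAAAAAAF
Matches the given result.


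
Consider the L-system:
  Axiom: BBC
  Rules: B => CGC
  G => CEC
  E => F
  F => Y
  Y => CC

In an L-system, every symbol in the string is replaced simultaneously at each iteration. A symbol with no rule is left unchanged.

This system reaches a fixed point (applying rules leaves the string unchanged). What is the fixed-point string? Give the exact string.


Answer: CCCCCCCCCCCCC

Derivation:
Step 0: BBC
Step 1: CGCCGCC
Step 2: CCECCCCECCC
Step 3: CCFCCCCFCCC
Step 4: CCYCCCCYCCC
Step 5: CCCCCCCCCCCCC
Step 6: CCCCCCCCCCCCC  (unchanged — fixed point at step 5)


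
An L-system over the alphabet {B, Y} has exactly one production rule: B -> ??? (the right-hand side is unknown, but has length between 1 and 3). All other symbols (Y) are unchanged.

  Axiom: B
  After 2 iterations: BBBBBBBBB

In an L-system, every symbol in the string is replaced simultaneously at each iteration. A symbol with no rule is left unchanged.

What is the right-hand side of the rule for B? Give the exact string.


Answer: BBB

Derivation:
Trying B -> BBB:
  Step 0: B
  Step 1: BBB
  Step 2: BBBBBBBBB
Matches the given result.


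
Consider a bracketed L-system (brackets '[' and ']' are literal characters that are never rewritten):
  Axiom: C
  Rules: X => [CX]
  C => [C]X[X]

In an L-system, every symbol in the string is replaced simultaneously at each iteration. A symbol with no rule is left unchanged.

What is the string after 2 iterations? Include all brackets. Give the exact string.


Answer: [[C]X[X]][CX][[CX]]

Derivation:
Step 0: C
Step 1: [C]X[X]
Step 2: [[C]X[X]][CX][[CX]]


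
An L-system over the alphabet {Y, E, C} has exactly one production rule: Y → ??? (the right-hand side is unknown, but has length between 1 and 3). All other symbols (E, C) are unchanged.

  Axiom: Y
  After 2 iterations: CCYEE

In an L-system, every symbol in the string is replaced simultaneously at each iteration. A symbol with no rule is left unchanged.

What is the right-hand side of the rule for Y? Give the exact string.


Answer: CYE

Derivation:
Trying Y → CYE:
  Step 0: Y
  Step 1: CYE
  Step 2: CCYEE
Matches the given result.


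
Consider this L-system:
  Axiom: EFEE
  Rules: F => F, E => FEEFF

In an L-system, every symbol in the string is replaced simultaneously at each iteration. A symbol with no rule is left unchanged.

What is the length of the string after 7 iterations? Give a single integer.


Step 0: length = 4
Step 1: length = 16
Step 2: length = 40
Step 3: length = 88
Step 4: length = 184
Step 5: length = 376
Step 6: length = 760
Step 7: length = 1528

Answer: 1528


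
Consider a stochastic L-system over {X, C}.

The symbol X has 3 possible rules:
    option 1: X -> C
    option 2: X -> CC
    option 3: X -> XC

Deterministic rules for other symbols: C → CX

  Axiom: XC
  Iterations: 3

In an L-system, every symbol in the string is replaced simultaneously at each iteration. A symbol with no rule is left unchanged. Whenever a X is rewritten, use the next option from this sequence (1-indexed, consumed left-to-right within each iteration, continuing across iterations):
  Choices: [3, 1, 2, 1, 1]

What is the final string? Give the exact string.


Step 0: XC
Step 1: XCCX  (used choices [3])
Step 2: CCXCXCC  (used choices [1, 2])
Step 3: CXCXCCXCCXCX  (used choices [1, 1])

Answer: CXCXCCXCCXCX


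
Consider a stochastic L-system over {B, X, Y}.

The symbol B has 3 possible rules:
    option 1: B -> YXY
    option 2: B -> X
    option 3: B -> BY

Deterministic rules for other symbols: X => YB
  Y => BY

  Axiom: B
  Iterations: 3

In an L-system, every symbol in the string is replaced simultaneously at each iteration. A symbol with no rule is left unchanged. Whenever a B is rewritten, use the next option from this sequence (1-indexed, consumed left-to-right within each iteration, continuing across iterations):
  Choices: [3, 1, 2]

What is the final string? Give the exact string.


Step 0: B
Step 1: BY  (used choices [3])
Step 2: YXYBY  (used choices [1])
Step 3: BYYBBYXBY  (used choices [2])

Answer: BYYBBYXBY


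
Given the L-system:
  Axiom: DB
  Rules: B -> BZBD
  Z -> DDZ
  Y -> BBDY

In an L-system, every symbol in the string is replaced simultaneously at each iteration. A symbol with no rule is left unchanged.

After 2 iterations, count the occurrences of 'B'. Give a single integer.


Step 0: DB  (1 'B')
Step 1: DBZBD  (2 'B')
Step 2: DBZBDDDZBZBDD  (4 'B')

Answer: 4


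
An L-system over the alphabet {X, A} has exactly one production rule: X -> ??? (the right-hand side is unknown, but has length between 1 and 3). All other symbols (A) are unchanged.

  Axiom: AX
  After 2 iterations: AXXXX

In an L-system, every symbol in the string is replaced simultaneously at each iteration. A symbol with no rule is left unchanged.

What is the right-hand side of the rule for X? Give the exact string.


Answer: XX

Derivation:
Trying X -> XX:
  Step 0: AX
  Step 1: AXX
  Step 2: AXXXX
Matches the given result.


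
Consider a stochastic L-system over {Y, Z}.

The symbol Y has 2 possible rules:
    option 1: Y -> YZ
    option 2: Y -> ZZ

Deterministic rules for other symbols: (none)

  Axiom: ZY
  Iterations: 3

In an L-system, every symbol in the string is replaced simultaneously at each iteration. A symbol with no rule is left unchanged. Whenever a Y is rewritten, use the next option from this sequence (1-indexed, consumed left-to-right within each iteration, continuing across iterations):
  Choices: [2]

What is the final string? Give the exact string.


Answer: ZZZ

Derivation:
Step 0: ZY
Step 1: ZZZ  (used choices [2])
Step 2: ZZZ  (used choices [])
Step 3: ZZZ  (used choices [])


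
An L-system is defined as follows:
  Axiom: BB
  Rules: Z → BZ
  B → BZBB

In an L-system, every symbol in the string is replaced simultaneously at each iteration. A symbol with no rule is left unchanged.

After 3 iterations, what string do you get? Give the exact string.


Answer: BZBBBZBZBBBZBBBZBBBZBZBBBZBZBBBZBBBZBBBZBZBBBZBBBZBBBZBZBBBZBBBZBBBZBZBBBZBZBBBZBBBZBBBZBZBBBZBB

Derivation:
Step 0: BB
Step 1: BZBBBZBB
Step 2: BZBBBZBZBBBZBBBZBBBZBZBBBZBB
Step 3: BZBBBZBZBBBZBBBZBBBZBZBBBZBZBBBZBBBZBBBZBZBBBZBBBZBBBZBZBBBZBBBZBBBZBZBBBZBZBBBZBBBZBBBZBZBBBZBB


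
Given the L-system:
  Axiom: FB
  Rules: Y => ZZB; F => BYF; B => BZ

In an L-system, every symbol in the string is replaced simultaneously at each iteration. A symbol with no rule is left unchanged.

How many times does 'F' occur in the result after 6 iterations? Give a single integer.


Step 0: FB  (1 'F')
Step 1: BYFBZ  (1 'F')
Step 2: BZZZBBYFBZZ  (1 'F')
Step 3: BZZZZBZBZZZBBYFBZZZ  (1 'F')
Step 4: BZZZZZBZZBZZZZBZBZZZBBYFBZZZZ  (1 'F')
Step 5: BZZZZZZBZZZBZZZZZBZZBZZZZBZBZZZBBYFBZZZZZ  (1 'F')
Step 6: BZZZZZZZBZZZZBZZZZZZBZZZBZZZZZBZZBZZZZBZBZZZBBYFBZZZZZZ  (1 'F')

Answer: 1


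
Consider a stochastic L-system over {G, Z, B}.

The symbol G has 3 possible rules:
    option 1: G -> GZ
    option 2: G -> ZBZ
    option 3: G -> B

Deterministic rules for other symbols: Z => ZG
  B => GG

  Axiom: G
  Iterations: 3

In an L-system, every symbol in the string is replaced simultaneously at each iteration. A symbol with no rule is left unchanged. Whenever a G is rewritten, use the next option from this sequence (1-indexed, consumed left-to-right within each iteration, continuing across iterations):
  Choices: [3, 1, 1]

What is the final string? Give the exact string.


Step 0: G
Step 1: B  (used choices [3])
Step 2: GG  (used choices [])
Step 3: GZGZ  (used choices [1, 1])

Answer: GZGZ


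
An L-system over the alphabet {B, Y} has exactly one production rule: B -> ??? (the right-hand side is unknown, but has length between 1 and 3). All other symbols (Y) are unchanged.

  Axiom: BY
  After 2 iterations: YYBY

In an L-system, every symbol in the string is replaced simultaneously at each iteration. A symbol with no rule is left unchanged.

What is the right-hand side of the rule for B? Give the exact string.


Trying B -> YB:
  Step 0: BY
  Step 1: YBY
  Step 2: YYBY
Matches the given result.

Answer: YB


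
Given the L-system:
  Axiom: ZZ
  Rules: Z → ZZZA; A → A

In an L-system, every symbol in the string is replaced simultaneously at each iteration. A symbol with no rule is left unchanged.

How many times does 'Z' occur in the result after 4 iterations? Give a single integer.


Step 0: ZZ  (2 'Z')
Step 1: ZZZAZZZA  (6 'Z')
Step 2: ZZZAZZZAZZZAAZZZAZZZAZZZAA  (18 'Z')
Step 3: ZZZAZZZAZZZAAZZZAZZZAZZZAAZZZAZZZAZZZAAAZZZAZZZAZZZAAZZZAZZZAZZZAAZZZAZZZAZZZAAA  (54 'Z')
Step 4: ZZZAZZZAZZZAAZZZAZZZAZZZAAZZZAZZZAZZZAAAZZZAZZZAZZZAAZZZAZZZAZZZAAZZZAZZZAZZZAAAZZZAZZZAZZZAAZZZAZZZAZZZAAZZZAZZZAZZZAAAAZZZAZZZAZZZAAZZZAZZZAZZZAAZZZAZZZAZZZAAAZZZAZZZAZZZAAZZZAZZZAZZZAAZZZAZZZAZZZAAAZZZAZZZAZZZAAZZZAZZZAZZZAAZZZAZZZAZZZAAAA  (162 'Z')

Answer: 162


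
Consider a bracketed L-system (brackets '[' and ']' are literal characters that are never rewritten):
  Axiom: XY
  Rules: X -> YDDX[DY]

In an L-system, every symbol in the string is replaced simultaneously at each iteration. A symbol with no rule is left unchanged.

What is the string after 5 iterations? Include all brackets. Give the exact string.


Answer: YDDYDDYDDYDDYDDX[DY][DY][DY][DY][DY]Y

Derivation:
Step 0: XY
Step 1: YDDX[DY]Y
Step 2: YDDYDDX[DY][DY]Y
Step 3: YDDYDDYDDX[DY][DY][DY]Y
Step 4: YDDYDDYDDYDDX[DY][DY][DY][DY]Y
Step 5: YDDYDDYDDYDDYDDX[DY][DY][DY][DY][DY]Y


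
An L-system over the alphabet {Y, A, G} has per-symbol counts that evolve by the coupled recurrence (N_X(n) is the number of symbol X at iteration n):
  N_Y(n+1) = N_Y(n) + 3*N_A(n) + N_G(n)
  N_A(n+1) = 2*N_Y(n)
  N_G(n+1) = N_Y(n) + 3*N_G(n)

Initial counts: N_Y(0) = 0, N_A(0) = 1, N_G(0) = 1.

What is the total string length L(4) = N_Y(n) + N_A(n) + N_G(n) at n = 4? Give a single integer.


Answer: 402

Derivation:
Step 0: N_Y=0, N_A=1, N_G=1, L=2
Step 1: N_Y=4, N_A=0, N_G=3, L=7
Step 2: N_Y=7, N_A=8, N_G=13, L=28
Step 3: N_Y=44, N_A=14, N_G=46, L=104
Step 4: N_Y=132, N_A=88, N_G=182, L=402


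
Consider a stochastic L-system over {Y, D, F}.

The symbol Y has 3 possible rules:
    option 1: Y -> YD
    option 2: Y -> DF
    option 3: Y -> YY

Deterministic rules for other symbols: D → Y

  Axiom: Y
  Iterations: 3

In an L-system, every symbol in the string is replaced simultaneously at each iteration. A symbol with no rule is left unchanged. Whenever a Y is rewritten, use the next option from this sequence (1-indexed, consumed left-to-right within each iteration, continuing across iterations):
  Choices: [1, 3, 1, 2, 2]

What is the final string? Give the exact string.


Answer: YDDFDF

Derivation:
Step 0: Y
Step 1: YD  (used choices [1])
Step 2: YYY  (used choices [3])
Step 3: YDDFDF  (used choices [1, 2, 2])


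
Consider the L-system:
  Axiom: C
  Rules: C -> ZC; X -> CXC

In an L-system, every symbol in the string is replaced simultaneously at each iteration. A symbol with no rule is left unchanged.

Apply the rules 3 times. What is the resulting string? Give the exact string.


Step 0: C
Step 1: ZC
Step 2: ZZC
Step 3: ZZZC

Answer: ZZZC
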